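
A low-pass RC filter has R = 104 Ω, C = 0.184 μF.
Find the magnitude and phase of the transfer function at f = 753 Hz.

Step 1 — Angular frequency: ω = 2π·753 = 4731 rad/s.
Step 2 — Transfer function: H(jω) = 1/(1 + jωRC).
Step 3 — Denominator: 1 + jωRC = 1 + j·4731·104·1.84e-07 = 1 + j0.09054.
Step 4 — H = 0.9919 - j0.0898.
Step 5 — Magnitude: |H| = 0.9959 (-0.0 dB); phase: φ = -5.2°.

|H| = 0.9959 (-0.0 dB), φ = -5.2°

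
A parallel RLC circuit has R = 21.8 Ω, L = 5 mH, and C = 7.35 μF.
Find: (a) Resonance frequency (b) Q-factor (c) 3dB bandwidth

Step 1 — Resonance: ω₀ = 1/√(LC) = 1/√(0.005·7.35e-06) = 5216 rad/s.
Step 2 — f₀ = ω₀/(2π) = 830.2 Hz.
Step 3 — Parallel Q: Q = R/(ω₀L) = 21.8/(5216·0.005) = 0.8358.
Step 4 — Bandwidth: Δω = ω₀/Q = 6241 rad/s; BW = Δω/(2π) = 993.3 Hz.

(a) f₀ = 830.2 Hz  (b) Q = 0.8358  (c) BW = 993.3 Hz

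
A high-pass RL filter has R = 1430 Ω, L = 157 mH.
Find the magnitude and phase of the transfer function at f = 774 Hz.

Step 1 — Angular frequency: ω = 2π·774 = 4863 rad/s.
Step 2 — Transfer function: H(jω) = jωL/(R + jωL).
Step 3 — Numerator jωL = j·763.5; denominator R + jωL = 1430 + j763.5.
Step 4 — H = 0.2218 + j0.4155.
Step 5 — Magnitude: |H| = 0.471 (-6.5 dB); phase: φ = 61.9°.

|H| = 0.471 (-6.5 dB), φ = 61.9°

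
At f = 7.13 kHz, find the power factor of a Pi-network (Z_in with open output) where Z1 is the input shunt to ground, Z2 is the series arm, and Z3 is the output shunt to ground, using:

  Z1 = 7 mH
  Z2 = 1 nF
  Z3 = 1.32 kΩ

Step 1 — Angular frequency: ω = 2π·f = 2π·7130 = 4.48e+04 rad/s.
Step 2 — Component impedances:
  Z1: Z = jωL = j·4.48e+04·0.007 = 0 + j313.6 Ω
  Z2: Z = 1/(jωC) = -j/(ω·C) = 0 - j2.232e+04 Ω
  Z3: Z = R = 1320 Ω
Step 3 — With open output, the series arm Z2 and the output shunt Z3 appear in series to ground: Z2 + Z3 = 1320 - j2.232e+04 Ω.
Step 4 — Parallel with input shunt Z1: Z_in = Z1 || (Z2 + Z3) = 0.267 + j318 Ω = 318∠90.0° Ω.
Step 5 — Power factor: PF = cos(φ) = Re(Z)/|Z| = 0.267/318 = 0.0008396.
Step 6 — Type: Im(Z) = 318 ⇒ lagging (phase φ = 90.0°).

PF = 0.0008396 (lagging, φ = 90.0°)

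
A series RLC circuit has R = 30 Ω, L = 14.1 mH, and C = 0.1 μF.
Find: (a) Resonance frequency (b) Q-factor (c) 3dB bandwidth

Step 1 — Resonance condition Im(Z)=0 gives ω₀ = 1/√(LC).
Step 2 — ω₀ = 1/√(0.0141·1e-07) = 2.663e+04 rad/s.
Step 3 — f₀ = ω₀/(2π) = 4238 Hz.
Step 4 — Series Q: Q = ω₀L/R = 2.663e+04·0.0141/30 = 12.52.
Step 5 — 3dB bandwidth: Δω = ω₀/Q = 2128 rad/s; BW = Δω/(2π) = 338.6 Hz.

(a) f₀ = 4238 Hz  (b) Q = 12.52  (c) BW = 338.6 Hz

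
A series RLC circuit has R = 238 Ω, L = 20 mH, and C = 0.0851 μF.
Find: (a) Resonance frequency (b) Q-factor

Step 1 — Resonance condition Im(Z)=0 gives ω₀ = 1/√(LC).
Step 2 — ω₀ = 1/√(0.02·8.51e-08) = 2.424e+04 rad/s.
Step 3 — f₀ = ω₀/(2π) = 3858 Hz.
Step 4 — Series Q: Q = ω₀L/R = 2.424e+04·0.02/238 = 2.037.

(a) f₀ = 3858 Hz  (b) Q = 2.037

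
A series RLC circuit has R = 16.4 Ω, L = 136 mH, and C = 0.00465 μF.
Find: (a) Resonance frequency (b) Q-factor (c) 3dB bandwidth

Step 1 — Resonance: ω₀ = 1/√(LC) = 1/√(0.136·4.65e-09) = 3.977e+04 rad/s.
Step 2 — f₀ = ω₀/(2π) = 6329 Hz.
Step 3 — Series Q: Q = ω₀L/R = 3.977e+04·0.136/16.4 = 329.8.
Step 4 — Bandwidth: Δω = ω₀/Q = 120.6 rad/s; BW = Δω/(2π) = 19.19 Hz.

(a) f₀ = 6329 Hz  (b) Q = 329.8  (c) BW = 19.19 Hz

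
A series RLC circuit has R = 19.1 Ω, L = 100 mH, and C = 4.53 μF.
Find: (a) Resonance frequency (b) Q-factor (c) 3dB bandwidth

Step 1 — Resonance condition Im(Z)=0 gives ω₀ = 1/√(LC).
Step 2 — ω₀ = 1/√(0.1·4.53e-06) = 1486 rad/s.
Step 3 — f₀ = ω₀/(2π) = 236.5 Hz.
Step 4 — Series Q: Q = ω₀L/R = 1486·0.1/19.1 = 7.779.
Step 5 — 3dB bandwidth: Δω = ω₀/Q = 191 rad/s; BW = Δω/(2π) = 30.4 Hz.

(a) f₀ = 236.5 Hz  (b) Q = 7.779  (c) BW = 30.4 Hz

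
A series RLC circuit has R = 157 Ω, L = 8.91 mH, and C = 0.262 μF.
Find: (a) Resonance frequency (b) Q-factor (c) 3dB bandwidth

Step 1 — Resonance condition Im(Z)=0 gives ω₀ = 1/√(LC).
Step 2 — ω₀ = 1/√(0.00891·2.62e-07) = 2.07e+04 rad/s.
Step 3 — f₀ = ω₀/(2π) = 3294 Hz.
Step 4 — Series Q: Q = ω₀L/R = 2.07e+04·0.00891/157 = 1.175.
Step 5 — 3dB bandwidth: Δω = ω₀/Q = 1.762e+04 rad/s; BW = Δω/(2π) = 2804 Hz.

(a) f₀ = 3294 Hz  (b) Q = 1.175  (c) BW = 2804 Hz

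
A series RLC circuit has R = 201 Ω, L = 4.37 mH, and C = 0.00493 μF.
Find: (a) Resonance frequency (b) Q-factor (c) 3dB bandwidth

Step 1 — Resonance condition Im(Z)=0 gives ω₀ = 1/√(LC).
Step 2 — ω₀ = 1/√(0.00437·4.93e-09) = 2.154e+05 rad/s.
Step 3 — f₀ = ω₀/(2π) = 3.429e+04 Hz.
Step 4 — Series Q: Q = ω₀L/R = 2.154e+05·0.00437/201 = 4.684.
Step 5 — 3dB bandwidth: Δω = ω₀/Q = 4.6e+04 rad/s; BW = Δω/(2π) = 7320 Hz.

(a) f₀ = 3.429e+04 Hz  (b) Q = 4.684  (c) BW = 7320 Hz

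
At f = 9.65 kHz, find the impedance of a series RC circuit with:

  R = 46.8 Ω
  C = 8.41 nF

Step 1 — Angular frequency: ω = 2π·f = 2π·9650 = 6.063e+04 rad/s.
Step 2 — Component impedances:
  R: Z = R = 46.8 Ω
  C: Z = 1/(jωC) = -j/(ω·C) = 0 - j1961 Ω
Step 3 — Series combination: Z_total = R + C = 46.8 - j1961 Ω = 1962∠-88.6° Ω.

Z = 46.8 - j1961 Ω = 1962∠-88.6° Ω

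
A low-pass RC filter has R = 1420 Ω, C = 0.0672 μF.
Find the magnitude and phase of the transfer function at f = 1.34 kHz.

Step 1 — Angular frequency: ω = 2π·1340 = 8419 rad/s.
Step 2 — Transfer function: H(jω) = 1/(1 + jωRC).
Step 3 — Denominator: 1 + jωRC = 1 + j·8419·1420·6.72e-08 = 1 + j0.8034.
Step 4 — H = 0.6077 - j0.4883.
Step 5 — Magnitude: |H| = 0.7796 (-2.2 dB); phase: φ = -38.8°.

|H| = 0.7796 (-2.2 dB), φ = -38.8°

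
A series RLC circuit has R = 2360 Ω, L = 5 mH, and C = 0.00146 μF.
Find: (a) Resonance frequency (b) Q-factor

Step 1 — Resonance condition Im(Z)=0 gives ω₀ = 1/√(LC).
Step 2 — ω₀ = 1/√(0.005·1.46e-09) = 3.701e+05 rad/s.
Step 3 — f₀ = ω₀/(2π) = 5.891e+04 Hz.
Step 4 — Series Q: Q = ω₀L/R = 3.701e+05·0.005/2360 = 0.7841.

(a) f₀ = 5.891e+04 Hz  (b) Q = 0.7841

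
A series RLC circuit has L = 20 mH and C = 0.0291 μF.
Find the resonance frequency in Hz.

Step 1 — Resonance condition Im(Z)=0 gives ω₀ = 1/√(LC).
Step 2 — ω₀ = 1/√(0.02·2.91e-08) = 4.145e+04 rad/s.
Step 3 — f₀ = ω₀/(2π) = 6597 Hz.

f₀ = 6597 Hz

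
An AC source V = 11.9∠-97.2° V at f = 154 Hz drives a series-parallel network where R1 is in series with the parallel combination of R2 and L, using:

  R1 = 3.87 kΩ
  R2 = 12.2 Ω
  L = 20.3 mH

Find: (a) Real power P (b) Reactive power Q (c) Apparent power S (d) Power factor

Step 1 — Angular frequency: ω = 2π·f = 2π·154 = 967.6 rad/s.
Step 2 — Component impedances:
  R1: Z = R = 3870 Ω
  R2: Z = R = 12.2 Ω
  L: Z = jωL = j·967.6·0.0203 = 0 + j19.64 Ω
Step 3 — Parallel branch: R2 || L = 1/(1/R2 + 1/L) = 8.804 + j5.468 Ω.
Step 4 — Series with R1: Z_total = R1 + (R2 || L) = 3879 + j5.468 Ω = 3879∠0.1° Ω.
Step 5 — Source phasor: V = 11.9∠-97.2° V = -1.491 - j11.81 V.
Step 6 — Current: I = V / Z = -0.0003888 - j0.003043 A = 0.003068∠-97.3° A.
Step 7 — Complex power: S = V·I* = 0.03651 + j5.147e-05 VA.
Step 8 — Real power: P = Re(S) = 0.03651 W.
Step 9 — Reactive power: Q = Im(S) = 5.147e-05 VAR.
Step 10 — Apparent power: |S| = 0.03651 VA.
Step 11 — Power factor: PF = P/|S| = 1 (lagging).

(a) P = 0.03651 W  (b) Q = 5.147e-05 VAR  (c) S = 0.03651 VA  (d) PF = 1 (lagging)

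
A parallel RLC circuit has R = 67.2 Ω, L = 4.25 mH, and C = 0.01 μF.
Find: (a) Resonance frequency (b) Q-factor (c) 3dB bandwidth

Step 1 — Resonance: ω₀ = 1/√(LC) = 1/√(0.00425·1e-08) = 1.534e+05 rad/s.
Step 2 — f₀ = ω₀/(2π) = 2.441e+04 Hz.
Step 3 — Parallel Q: Q = R/(ω₀L) = 67.2/(1.534e+05·0.00425) = 0.1031.
Step 4 — Bandwidth: Δω = ω₀/Q = 1.488e+06 rad/s; BW = Δω/(2π) = 2.368e+05 Hz.

(a) f₀ = 2.441e+04 Hz  (b) Q = 0.1031  (c) BW = 2.368e+05 Hz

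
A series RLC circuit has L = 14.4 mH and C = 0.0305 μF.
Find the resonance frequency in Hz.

Step 1 — Resonance condition Im(Z)=0 gives ω₀ = 1/√(LC).
Step 2 — ω₀ = 1/√(0.0144·3.05e-08) = 4.772e+04 rad/s.
Step 3 — f₀ = ω₀/(2π) = 7594 Hz.

f₀ = 7594 Hz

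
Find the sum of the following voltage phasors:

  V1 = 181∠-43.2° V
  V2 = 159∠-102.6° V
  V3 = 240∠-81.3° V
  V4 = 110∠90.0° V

Step 1 — Convert each phasor to rectangular form:
  V1 = 181·(cos(-43.2°) + j·sin(-43.2°)) = 131.9 - j123.9 V
  V2 = 159·(cos(-102.6°) + j·sin(-102.6°)) = -34.68 - j155.2 V
  V3 = 240·(cos(-81.3°) + j·sin(-81.3°)) = 36.3 - j237.2 V
  V4 = 110·(cos(90.0°) + j·sin(90.0°)) = 0 + j110 V
Step 2 — Sum components: V_total = 133.6 - j406.3 V.
Step 3 — Convert to polar: |V_total| = 427.7 V, ∠V_total = -71.8°.

V_total = 427.7∠-71.8° V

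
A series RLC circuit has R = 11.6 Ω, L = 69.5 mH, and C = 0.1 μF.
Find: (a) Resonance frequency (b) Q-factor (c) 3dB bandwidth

Step 1 — Resonance condition Im(Z)=0 gives ω₀ = 1/√(LC).
Step 2 — ω₀ = 1/√(0.0695·1e-07) = 1.2e+04 rad/s.
Step 3 — f₀ = ω₀/(2π) = 1909 Hz.
Step 4 — Series Q: Q = ω₀L/R = 1.2e+04·0.0695/11.6 = 71.87.
Step 5 — 3dB bandwidth: Δω = ω₀/Q = 166.9 rad/s; BW = Δω/(2π) = 26.56 Hz.

(a) f₀ = 1909 Hz  (b) Q = 71.87  (c) BW = 26.56 Hz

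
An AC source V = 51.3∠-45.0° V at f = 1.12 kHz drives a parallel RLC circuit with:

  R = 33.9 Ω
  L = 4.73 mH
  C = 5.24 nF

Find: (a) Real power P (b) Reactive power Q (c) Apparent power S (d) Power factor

Step 1 — Angular frequency: ω = 2π·f = 2π·1120 = 7037 rad/s.
Step 2 — Component impedances:
  R: Z = R = 33.9 Ω
  L: Z = jωL = j·7037·0.00473 = 0 + j33.29 Ω
  C: Z = 1/(jωC) = -j/(ω·C) = 0 - j2.712e+04 Ω
Step 3 — Parallel combination: 1/Z_total = 1/R + 1/L + 1/C; Z_total = 16.66 + j16.95 Ω = 23.77∠45.5° Ω.
Step 4 — Source phasor: V = 51.3∠-45.0° V = 36.27 - j36.27 V.
Step 5 — Current: I = V / Z = -0.01841 - j2.159 A = 2.159∠-90.5° A.
Step 6 — Complex power: S = V·I* = 77.63 + j78.97 VA.
Step 7 — Real power: P = Re(S) = 77.63 W.
Step 8 — Reactive power: Q = Im(S) = 78.97 VAR.
Step 9 — Apparent power: |S| = 110.7 VA.
Step 10 — Power factor: PF = P/|S| = 0.7011 (lagging).

(a) P = 77.63 W  (b) Q = 78.97 VAR  (c) S = 110.7 VA  (d) PF = 0.7011 (lagging)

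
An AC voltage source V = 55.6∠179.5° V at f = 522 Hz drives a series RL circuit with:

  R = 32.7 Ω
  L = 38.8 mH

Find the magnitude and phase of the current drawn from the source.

Step 1 — Angular frequency: ω = 2π·f = 2π·522 = 3280 rad/s.
Step 2 — Component impedances:
  R: Z = R = 32.7 Ω
  L: Z = jωL = j·3280·0.0388 = 0 + j127.3 Ω
Step 3 — Series combination: Z_total = R + L = 32.7 + j127.3 Ω = 131.4∠75.6° Ω.
Step 4 — Source phasor: V = 55.6∠179.5° V = -55.6 + j0.4852 V.
Step 5 — Ohm's law: I = V / Z_total = (-55.6 + j0.4852) / (32.7 + j127.3) = -0.1017 + j0.4108 A.
Step 6 — Convert to polar: |I| = 0.4232 A, ∠I = 103.9°.

I = 0.4232∠103.9° A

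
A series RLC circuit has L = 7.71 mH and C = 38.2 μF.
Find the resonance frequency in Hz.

Step 1 — Resonance condition Im(Z)=0 gives ω₀ = 1/√(LC).
Step 2 — ω₀ = 1/√(0.00771·3.82e-05) = 1843 rad/s.
Step 3 — f₀ = ω₀/(2π) = 293.3 Hz.

f₀ = 293.3 Hz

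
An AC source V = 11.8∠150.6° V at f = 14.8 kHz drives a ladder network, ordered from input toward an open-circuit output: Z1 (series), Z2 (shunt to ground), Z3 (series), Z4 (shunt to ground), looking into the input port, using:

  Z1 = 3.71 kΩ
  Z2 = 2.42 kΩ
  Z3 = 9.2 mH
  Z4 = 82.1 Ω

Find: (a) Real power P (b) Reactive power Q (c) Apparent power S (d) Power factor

Step 1 — Angular frequency: ω = 2π·f = 2π·1.48e+04 = 9.299e+04 rad/s.
Step 2 — Component impedances:
  Z1: Z = R = 3710 Ω
  Z2: Z = R = 2420 Ω
  Z3: Z = jωL = j·9.299e+04·0.0092 = 0 + j855.5 Ω
  Z4: Z = R = 82.1 Ω
Step 3 — Ladder network (open output): work backward from the far end, alternating series and parallel combinations. Z_in = 4034 + j716.5 Ω = 4098∠10.1° Ω.
Step 4 — Source phasor: V = 11.8∠150.6° V = -10.28 + j5.793 V.
Step 5 — Current: I = V / Z = -0.002223 + j0.001831 A = 0.00288∠140.5° A.
Step 6 — Complex power: S = V·I* = 0.03346 + j0.005942 VA.
Step 7 — Real power: P = Re(S) = 0.03346 W.
Step 8 — Reactive power: Q = Im(S) = 0.005942 VAR.
Step 9 — Apparent power: |S| = 0.03398 VA.
Step 10 — Power factor: PF = P/|S| = 0.9846 (lagging).

(a) P = 0.03346 W  (b) Q = 0.005942 VAR  (c) S = 0.03398 VA  (d) PF = 0.9846 (lagging)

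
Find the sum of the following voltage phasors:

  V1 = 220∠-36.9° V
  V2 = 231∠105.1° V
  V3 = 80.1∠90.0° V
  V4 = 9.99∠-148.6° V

Step 1 — Convert each phasor to rectangular form:
  V1 = 220·(cos(-36.9°) + j·sin(-36.9°)) = 175.9 - j132.1 V
  V2 = 231·(cos(105.1°) + j·sin(105.1°)) = -60.18 + j223 V
  V3 = 80.1·(cos(90.0°) + j·sin(90.0°)) = 0 + j80.1 V
  V4 = 9.99·(cos(-148.6°) + j·sin(-148.6°)) = -8.527 - j5.205 V
Step 2 — Sum components: V_total = 107.2 + j165.8 V.
Step 3 — Convert to polar: |V_total| = 197.5 V, ∠V_total = 57.1°.

V_total = 197.5∠57.1° V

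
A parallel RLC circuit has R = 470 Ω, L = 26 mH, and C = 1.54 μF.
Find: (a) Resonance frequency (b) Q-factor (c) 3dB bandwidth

Step 1 — Resonance: ω₀ = 1/√(LC) = 1/√(0.026·1.54e-06) = 4998 rad/s.
Step 2 — f₀ = ω₀/(2π) = 795.4 Hz.
Step 3 — Parallel Q: Q = R/(ω₀L) = 470/(4998·0.026) = 3.617.
Step 4 — Bandwidth: Δω = ω₀/Q = 1382 rad/s; BW = Δω/(2π) = 219.9 Hz.

(a) f₀ = 795.4 Hz  (b) Q = 3.617  (c) BW = 219.9 Hz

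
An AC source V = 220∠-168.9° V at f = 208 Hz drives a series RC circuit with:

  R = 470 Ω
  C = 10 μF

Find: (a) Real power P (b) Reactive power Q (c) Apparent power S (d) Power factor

Step 1 — Angular frequency: ω = 2π·f = 2π·208 = 1307 rad/s.
Step 2 — Component impedances:
  R: Z = R = 470 Ω
  C: Z = 1/(jωC) = -j/(ω·C) = 0 - j76.52 Ω
Step 3 — Series combination: Z_total = R + C = 470 - j76.52 Ω = 476.2∠-9.2° Ω.
Step 4 — Source phasor: V = 220∠-168.9° V = -215.9 - j42.35 V.
Step 5 — Current: I = V / Z = -0.4332 - j0.1606 A = 0.462∠-159.7° A.
Step 6 — Complex power: S = V·I* = 100.3 - j16.33 VA.
Step 7 — Real power: P = Re(S) = 100.3 W.
Step 8 — Reactive power: Q = Im(S) = -16.33 VAR.
Step 9 — Apparent power: |S| = 101.6 VA.
Step 10 — Power factor: PF = P/|S| = 0.987 (leading).

(a) P = 100.3 W  (b) Q = -16.33 VAR  (c) S = 101.6 VA  (d) PF = 0.987 (leading)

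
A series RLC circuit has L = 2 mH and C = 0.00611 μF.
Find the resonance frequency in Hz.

Step 1 — Resonance condition Im(Z)=0 gives ω₀ = 1/√(LC).
Step 2 — ω₀ = 1/√(0.002·6.11e-09) = 2.861e+05 rad/s.
Step 3 — f₀ = ω₀/(2π) = 4.553e+04 Hz.

f₀ = 4.553e+04 Hz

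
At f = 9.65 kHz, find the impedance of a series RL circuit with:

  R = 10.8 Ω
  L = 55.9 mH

Step 1 — Angular frequency: ω = 2π·f = 2π·9650 = 6.063e+04 rad/s.
Step 2 — Component impedances:
  R: Z = R = 10.8 Ω
  L: Z = jωL = j·6.063e+04·0.0559 = 0 + j3389 Ω
Step 3 — Series combination: Z_total = R + L = 10.8 + j3389 Ω = 3389∠89.8° Ω.

Z = 10.8 + j3389 Ω = 3389∠89.8° Ω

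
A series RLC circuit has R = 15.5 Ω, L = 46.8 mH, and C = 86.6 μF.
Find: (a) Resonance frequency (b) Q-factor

Step 1 — Resonance condition Im(Z)=0 gives ω₀ = 1/√(LC).
Step 2 — ω₀ = 1/√(0.0468·8.66e-05) = 496.7 rad/s.
Step 3 — f₀ = ω₀/(2π) = 79.06 Hz.
Step 4 — Series Q: Q = ω₀L/R = 496.7·0.0468/15.5 = 1.5.

(a) f₀ = 79.06 Hz  (b) Q = 1.5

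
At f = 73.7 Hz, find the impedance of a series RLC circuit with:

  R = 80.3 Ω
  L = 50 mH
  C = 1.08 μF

Step 1 — Angular frequency: ω = 2π·f = 2π·73.7 = 463.1 rad/s.
Step 2 — Component impedances:
  R: Z = R = 80.3 Ω
  L: Z = jωL = j·463.1·0.05 = 0 + j23.15 Ω
  C: Z = 1/(jωC) = -j/(ω·C) = 0 - j2000 Ω
Step 3 — Series combination: Z_total = R + L + C = 80.3 - j1976 Ω = 1978∠-87.7° Ω.

Z = 80.3 - j1976 Ω = 1978∠-87.7° Ω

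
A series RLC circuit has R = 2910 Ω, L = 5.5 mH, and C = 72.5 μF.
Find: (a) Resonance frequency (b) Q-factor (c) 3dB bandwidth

Step 1 — Resonance condition Im(Z)=0 gives ω₀ = 1/√(LC).
Step 2 — ω₀ = 1/√(0.0055·7.25e-05) = 1584 rad/s.
Step 3 — f₀ = ω₀/(2π) = 252 Hz.
Step 4 — Series Q: Q = ω₀L/R = 1584·0.0055/2910 = 0.002993.
Step 5 — 3dB bandwidth: Δω = ω₀/Q = 5.291e+05 rad/s; BW = Δω/(2π) = 8.421e+04 Hz.

(a) f₀ = 252 Hz  (b) Q = 0.002993  (c) BW = 8.421e+04 Hz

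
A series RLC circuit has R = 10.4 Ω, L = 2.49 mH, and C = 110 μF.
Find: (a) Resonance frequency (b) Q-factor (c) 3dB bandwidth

Step 1 — Resonance condition Im(Z)=0 gives ω₀ = 1/√(LC).
Step 2 — ω₀ = 1/√(0.00249·0.00011) = 1911 rad/s.
Step 3 — f₀ = ω₀/(2π) = 304.1 Hz.
Step 4 — Series Q: Q = ω₀L/R = 1911·0.00249/10.4 = 0.4575.
Step 5 — 3dB bandwidth: Δω = ω₀/Q = 4177 rad/s; BW = Δω/(2π) = 664.7 Hz.

(a) f₀ = 304.1 Hz  (b) Q = 0.4575  (c) BW = 664.7 Hz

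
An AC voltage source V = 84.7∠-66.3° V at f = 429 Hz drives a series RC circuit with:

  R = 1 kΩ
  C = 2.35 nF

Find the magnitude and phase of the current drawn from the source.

Step 1 — Angular frequency: ω = 2π·f = 2π·429 = 2695 rad/s.
Step 2 — Component impedances:
  R: Z = R = 1000 Ω
  C: Z = 1/(jωC) = -j/(ω·C) = 0 - j1.579e+05 Ω
Step 3 — Series combination: Z_total = R + C = 1000 - j1.579e+05 Ω = 1.579e+05∠-89.6° Ω.
Step 4 — Source phasor: V = 84.7∠-66.3° V = 34.04 - j77.56 V.
Step 5 — Ohm's law: I = V / Z_total = (34.04 - j77.56) / (1000 - j1.579e+05) = 0.0004926 + j0.0002125 A.
Step 6 — Convert to polar: |I| = 0.0005365 A, ∠I = 23.3°.

I = 0.0005365∠23.3° A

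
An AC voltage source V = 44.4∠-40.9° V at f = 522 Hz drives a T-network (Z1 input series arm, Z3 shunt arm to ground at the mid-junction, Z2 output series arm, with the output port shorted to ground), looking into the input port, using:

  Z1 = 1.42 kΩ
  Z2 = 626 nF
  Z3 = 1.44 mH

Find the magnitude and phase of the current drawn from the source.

Step 1 — Angular frequency: ω = 2π·f = 2π·522 = 3280 rad/s.
Step 2 — Component impedances:
  Z1: Z = R = 1420 Ω
  Z2: Z = 1/(jωC) = -j/(ω·C) = 0 - j487.1 Ω
  Z3: Z = jωL = j·3280·0.00144 = 0 + j4.723 Ω
Step 3 — With the output port shorted to ground, the output series arm Z2 runs from the junction to ground; the shunt arm Z3 also runs from the junction to ground. They appear in parallel: Z3 || Z2 = 0 + j4.769 Ω.
Step 4 — Series with input arm Z1: Z_in = Z1 + (Z3 || Z2) = 1420 + j4.769 Ω = 1420∠0.2° Ω.
Step 5 — Source phasor: V = 44.4∠-40.9° V = 33.56 - j29.07 V.
Step 6 — Ohm's law: I = V / Z_total = (33.56 - j29.07) / (1420 + j4.769) = 0.02356 - j0.02055 A.
Step 7 — Convert to polar: |I| = 0.03127 A, ∠I = -41.1°.

I = 0.03127∠-41.1° A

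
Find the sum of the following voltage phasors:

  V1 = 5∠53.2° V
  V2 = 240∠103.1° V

Step 1 — Convert each phasor to rectangular form:
  V1 = 5·(cos(53.2°) + j·sin(53.2°)) = 2.995 + j4.004 V
  V2 = 240·(cos(103.1°) + j·sin(103.1°)) = -54.4 + j233.8 V
Step 2 — Sum components: V_total = -51.4 + j237.8 V.
Step 3 — Convert to polar: |V_total| = 243.3 V, ∠V_total = 102.2°.

V_total = 243.3∠102.2° V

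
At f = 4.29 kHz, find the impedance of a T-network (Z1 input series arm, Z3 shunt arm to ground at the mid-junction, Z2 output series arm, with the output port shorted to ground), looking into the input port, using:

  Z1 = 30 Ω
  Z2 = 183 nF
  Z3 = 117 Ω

Step 1 — Angular frequency: ω = 2π·f = 2π·4290 = 2.695e+04 rad/s.
Step 2 — Component impedances:
  Z1: Z = R = 30 Ω
  Z2: Z = 1/(jωC) = -j/(ω·C) = 0 - j202.7 Ω
  Z3: Z = R = 117 Ω
Step 3 — With the output port shorted to ground, the output series arm Z2 runs from the junction to ground; the shunt arm Z3 also runs from the junction to ground. They appear in parallel: Z3 || Z2 = 87.77 - j50.65 Ω.
Step 4 — Series with input arm Z1: Z_in = Z1 + (Z3 || Z2) = 117.8 - j50.65 Ω = 128.2∠-23.3° Ω.

Z = 117.8 - j50.65 Ω = 128.2∠-23.3° Ω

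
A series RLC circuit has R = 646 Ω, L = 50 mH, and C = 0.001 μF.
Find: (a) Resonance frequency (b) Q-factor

Step 1 — Resonance condition Im(Z)=0 gives ω₀ = 1/√(LC).
Step 2 — ω₀ = 1/√(0.05·1e-09) = 1.414e+05 rad/s.
Step 3 — f₀ = ω₀/(2π) = 2.251e+04 Hz.
Step 4 — Series Q: Q = ω₀L/R = 1.414e+05·0.05/646 = 10.95.

(a) f₀ = 2.251e+04 Hz  (b) Q = 10.95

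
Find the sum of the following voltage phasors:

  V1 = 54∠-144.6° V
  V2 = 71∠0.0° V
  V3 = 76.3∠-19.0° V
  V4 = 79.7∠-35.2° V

Step 1 — Convert each phasor to rectangular form:
  V1 = 54·(cos(-144.6°) + j·sin(-144.6°)) = -44.02 - j31.28 V
  V2 = 71·(cos(0.0°) + j·sin(0.0°)) = 71 V
  V3 = 76.3·(cos(-19.0°) + j·sin(-19.0°)) = 72.14 - j24.84 V
  V4 = 79.7·(cos(-35.2°) + j·sin(-35.2°)) = 65.13 - j45.94 V
Step 2 — Sum components: V_total = 164.3 - j102.1 V.
Step 3 — Convert to polar: |V_total| = 193.4 V, ∠V_total = -31.9°.

V_total = 193.4∠-31.9° V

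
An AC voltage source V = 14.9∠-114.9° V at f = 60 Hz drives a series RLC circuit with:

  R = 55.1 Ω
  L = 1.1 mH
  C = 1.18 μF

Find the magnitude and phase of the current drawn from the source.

Step 1 — Angular frequency: ω = 2π·f = 2π·60 = 377 rad/s.
Step 2 — Component impedances:
  R: Z = R = 55.1 Ω
  L: Z = jωL = j·377·0.0011 = 0 + j0.4147 Ω
  C: Z = 1/(jωC) = -j/(ω·C) = 0 - j2248 Ω
Step 3 — Series combination: Z_total = R + L + C = 55.1 - j2248 Ω = 2248∠-88.6° Ω.
Step 4 — Source phasor: V = 14.9∠-114.9° V = -6.273 - j13.51 V.
Step 5 — Ohm's law: I = V / Z_total = (-6.273 - j13.51) / (55.1 - j2248) = 0.005941 - j0.002937 A.
Step 6 — Convert to polar: |I| = 0.006627 A, ∠I = -26.3°.

I = 0.006627∠-26.3° A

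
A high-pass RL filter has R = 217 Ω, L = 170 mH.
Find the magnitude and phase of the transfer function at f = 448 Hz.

Step 1 — Angular frequency: ω = 2π·448 = 2815 rad/s.
Step 2 — Transfer function: H(jω) = jωL/(R + jωL).
Step 3 — Numerator jωL = j·478.5; denominator R + jωL = 217 + j478.5.
Step 4 — H = 0.8294 + j0.3761.
Step 5 — Magnitude: |H| = 0.9107 (-0.8 dB); phase: φ = 24.4°.

|H| = 0.9107 (-0.8 dB), φ = 24.4°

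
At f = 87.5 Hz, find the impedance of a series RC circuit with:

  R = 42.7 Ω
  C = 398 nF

Step 1 — Angular frequency: ω = 2π·f = 2π·87.5 = 549.8 rad/s.
Step 2 — Component impedances:
  R: Z = R = 42.7 Ω
  C: Z = 1/(jωC) = -j/(ω·C) = 0 - j4570 Ω
Step 3 — Series combination: Z_total = R + C = 42.7 - j4570 Ω = 4570∠-89.5° Ω.

Z = 42.7 - j4570 Ω = 4570∠-89.5° Ω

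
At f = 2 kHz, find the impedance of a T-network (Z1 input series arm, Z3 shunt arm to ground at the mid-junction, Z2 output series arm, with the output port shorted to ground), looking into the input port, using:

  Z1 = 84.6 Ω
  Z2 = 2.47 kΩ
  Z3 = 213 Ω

Step 1 — Angular frequency: ω = 2π·f = 2π·2000 = 1.257e+04 rad/s.
Step 2 — Component impedances:
  Z1: Z = R = 84.6 Ω
  Z2: Z = R = 2470 Ω
  Z3: Z = R = 213 Ω
Step 3 — With the output port shorted to ground, the output series arm Z2 runs from the junction to ground; the shunt arm Z3 also runs from the junction to ground. They appear in parallel: Z3 || Z2 = 196.1 Ω.
Step 4 — Series with input arm Z1: Z_in = Z1 + (Z3 || Z2) = 280.7 Ω = 280.7∠0.0° Ω.

Z = 280.7 Ω = 280.7∠0.0° Ω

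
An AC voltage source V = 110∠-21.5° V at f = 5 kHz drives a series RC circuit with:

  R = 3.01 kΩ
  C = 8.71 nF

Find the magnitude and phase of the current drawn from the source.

Step 1 — Angular frequency: ω = 2π·f = 2π·5000 = 3.142e+04 rad/s.
Step 2 — Component impedances:
  R: Z = R = 3010 Ω
  C: Z = 1/(jωC) = -j/(ω·C) = 0 - j3655 Ω
Step 3 — Series combination: Z_total = R + C = 3010 - j3655 Ω = 4735∠-50.5° Ω.
Step 4 — Source phasor: V = 110∠-21.5° V = 102.3 - j40.32 V.
Step 5 — Ohm's law: I = V / Z_total = (102.3 - j40.32) / (3010 - j3655) = 0.02032 + j0.01127 A.
Step 6 — Convert to polar: |I| = 0.02323 A, ∠I = 29.0°.

I = 0.02323∠29.0° A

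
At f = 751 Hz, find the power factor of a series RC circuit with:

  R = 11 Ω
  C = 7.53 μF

Step 1 — Angular frequency: ω = 2π·f = 2π·751 = 4719 rad/s.
Step 2 — Component impedances:
  R: Z = R = 11 Ω
  C: Z = 1/(jωC) = -j/(ω·C) = 0 - j28.14 Ω
Step 3 — Series combination: Z_total = R + C = 11 - j28.14 Ω = 30.22∠-68.7° Ω.
Step 4 — Power factor: PF = cos(φ) = Re(Z)/|Z| = 11/30.22 = 0.364.
Step 5 — Type: Im(Z) = -28.14 ⇒ leading (phase φ = -68.7°).

PF = 0.364 (leading, φ = -68.7°)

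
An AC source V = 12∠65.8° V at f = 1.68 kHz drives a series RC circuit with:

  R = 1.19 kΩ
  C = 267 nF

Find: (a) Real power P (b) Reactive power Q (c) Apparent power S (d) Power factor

Step 1 — Angular frequency: ω = 2π·f = 2π·1680 = 1.056e+04 rad/s.
Step 2 — Component impedances:
  R: Z = R = 1190 Ω
  C: Z = 1/(jωC) = -j/(ω·C) = 0 - j354.8 Ω
Step 3 — Series combination: Z_total = R + C = 1190 - j354.8 Ω = 1242∠-16.6° Ω.
Step 4 — Source phasor: V = 12∠65.8° V = 4.919 + j10.95 V.
Step 5 — Current: I = V / Z = 0.001278 + j0.009579 A = 0.009664∠82.4° A.
Step 6 — Complex power: S = V·I* = 0.1111 - j0.03313 VA.
Step 7 — Real power: P = Re(S) = 0.1111 W.
Step 8 — Reactive power: Q = Im(S) = -0.03313 VAR.
Step 9 — Apparent power: |S| = 0.116 VA.
Step 10 — Power factor: PF = P/|S| = 0.9583 (leading).

(a) P = 0.1111 W  (b) Q = -0.03313 VAR  (c) S = 0.116 VA  (d) PF = 0.9583 (leading)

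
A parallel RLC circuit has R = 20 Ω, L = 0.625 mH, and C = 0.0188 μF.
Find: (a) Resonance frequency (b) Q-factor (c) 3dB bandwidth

Step 1 — Resonance: ω₀ = 1/√(LC) = 1/√(0.000625·1.88e-08) = 2.917e+05 rad/s.
Step 2 — f₀ = ω₀/(2π) = 4.643e+04 Hz.
Step 3 — Parallel Q: Q = R/(ω₀L) = 20/(2.917e+05·0.000625) = 0.1097.
Step 4 — Bandwidth: Δω = ω₀/Q = 2.66e+06 rad/s; BW = Δω/(2π) = 4.233e+05 Hz.

(a) f₀ = 4.643e+04 Hz  (b) Q = 0.1097  (c) BW = 4.233e+05 Hz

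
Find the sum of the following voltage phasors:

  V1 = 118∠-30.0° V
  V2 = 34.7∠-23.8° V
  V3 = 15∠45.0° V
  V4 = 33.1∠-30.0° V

Step 1 — Convert each phasor to rectangular form:
  V1 = 118·(cos(-30.0°) + j·sin(-30.0°)) = 102.2 - j59 V
  V2 = 34.7·(cos(-23.8°) + j·sin(-23.8°)) = 31.75 - j14 V
  V3 = 15·(cos(45.0°) + j·sin(45.0°)) = 10.61 + j10.61 V
  V4 = 33.1·(cos(-30.0°) + j·sin(-30.0°)) = 28.67 - j16.55 V
Step 2 — Sum components: V_total = 173.2 - j78.95 V.
Step 3 — Convert to polar: |V_total| = 190.4 V, ∠V_total = -24.5°.

V_total = 190.4∠-24.5° V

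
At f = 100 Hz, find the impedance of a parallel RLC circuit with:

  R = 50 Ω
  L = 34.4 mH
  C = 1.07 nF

Step 1 — Angular frequency: ω = 2π·f = 2π·100 = 628.3 rad/s.
Step 2 — Component impedances:
  R: Z = R = 50 Ω
  L: Z = jωL = j·628.3·0.0344 = 0 + j21.61 Ω
  C: Z = 1/(jωC) = -j/(ω·C) = 0 - j1.487e+06 Ω
Step 3 — Parallel combination: 1/Z_total = 1/R + 1/L + 1/C; Z_total = 7.873 + j18.21 Ω = 19.84∠66.6° Ω.

Z = 7.873 + j18.21 Ω = 19.84∠66.6° Ω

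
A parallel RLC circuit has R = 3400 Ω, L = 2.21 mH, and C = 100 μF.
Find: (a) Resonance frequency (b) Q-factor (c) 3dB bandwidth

Step 1 — Resonance: ω₀ = 1/√(LC) = 1/√(0.00221·0.0001) = 2127 rad/s.
Step 2 — f₀ = ω₀/(2π) = 338.6 Hz.
Step 3 — Parallel Q: Q = R/(ω₀L) = 3400/(2127·0.00221) = 723.2.
Step 4 — Bandwidth: Δω = ω₀/Q = 2.941 rad/s; BW = Δω/(2π) = 0.4681 Hz.

(a) f₀ = 338.6 Hz  (b) Q = 723.2  (c) BW = 0.4681 Hz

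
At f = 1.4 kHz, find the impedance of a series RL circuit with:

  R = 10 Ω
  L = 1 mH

Step 1 — Angular frequency: ω = 2π·f = 2π·1400 = 8796 rad/s.
Step 2 — Component impedances:
  R: Z = R = 10 Ω
  L: Z = jωL = j·8796·0.001 = 0 + j8.796 Ω
Step 3 — Series combination: Z_total = R + L = 10 + j8.796 Ω = 13.32∠41.3° Ω.

Z = 10 + j8.796 Ω = 13.32∠41.3° Ω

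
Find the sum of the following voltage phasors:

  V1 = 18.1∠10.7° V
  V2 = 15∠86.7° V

Step 1 — Convert each phasor to rectangular form:
  V1 = 18.1·(cos(10.7°) + j·sin(10.7°)) = 17.79 + j3.361 V
  V2 = 15·(cos(86.7°) + j·sin(86.7°)) = 0.8635 + j14.98 V
Step 2 — Sum components: V_total = 18.65 + j18.34 V.
Step 3 — Convert to polar: |V_total| = 26.15 V, ∠V_total = 44.5°.

V_total = 26.15∠44.5° V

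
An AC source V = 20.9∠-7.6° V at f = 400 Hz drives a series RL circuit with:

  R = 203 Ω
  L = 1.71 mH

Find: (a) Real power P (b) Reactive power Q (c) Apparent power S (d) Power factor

Step 1 — Angular frequency: ω = 2π·f = 2π·400 = 2513 rad/s.
Step 2 — Component impedances:
  R: Z = R = 203 Ω
  L: Z = jωL = j·2513·0.00171 = 0 + j4.298 Ω
Step 3 — Series combination: Z_total = R + L = 203 + j4.298 Ω = 203∠1.2° Ω.
Step 4 — Source phasor: V = 20.9∠-7.6° V = 20.72 - j2.764 V.
Step 5 — Current: I = V / Z = 0.1017 - j0.01577 A = 0.1029∠-8.8° A.
Step 6 — Complex power: S = V·I* = 2.151 + j0.04553 VA.
Step 7 — Real power: P = Re(S) = 2.151 W.
Step 8 — Reactive power: Q = Im(S) = 0.04553 VAR.
Step 9 — Apparent power: |S| = 2.151 VA.
Step 10 — Power factor: PF = P/|S| = 0.9998 (lagging).

(a) P = 2.151 W  (b) Q = 0.04553 VAR  (c) S = 2.151 VA  (d) PF = 0.9998 (lagging)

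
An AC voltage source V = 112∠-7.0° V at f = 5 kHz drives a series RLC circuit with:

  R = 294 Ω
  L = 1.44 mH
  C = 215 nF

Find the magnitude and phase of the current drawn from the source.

Step 1 — Angular frequency: ω = 2π·f = 2π·5000 = 3.142e+04 rad/s.
Step 2 — Component impedances:
  R: Z = R = 294 Ω
  L: Z = jωL = j·3.142e+04·0.00144 = 0 + j45.24 Ω
  C: Z = 1/(jωC) = -j/(ω·C) = 0 - j148.1 Ω
Step 3 — Series combination: Z_total = R + L + C = 294 - j102.8 Ω = 311.5∠-19.3° Ω.
Step 4 — Source phasor: V = 112∠-7.0° V = 111.2 - j13.65 V.
Step 5 — Ohm's law: I = V / Z_total = (111.2 - j13.65) / (294 - j102.8) = 0.3514 + j0.07645 A.
Step 6 — Convert to polar: |I| = 0.3596 A, ∠I = 12.3°.

I = 0.3596∠12.3° A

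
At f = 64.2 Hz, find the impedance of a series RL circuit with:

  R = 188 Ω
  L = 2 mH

Step 1 — Angular frequency: ω = 2π·f = 2π·64.2 = 403.4 rad/s.
Step 2 — Component impedances:
  R: Z = R = 188 Ω
  L: Z = jωL = j·403.4·0.002 = 0 + j0.8068 Ω
Step 3 — Series combination: Z_total = R + L = 188 + j0.8068 Ω = 188∠0.2° Ω.

Z = 188 + j0.8068 Ω = 188∠0.2° Ω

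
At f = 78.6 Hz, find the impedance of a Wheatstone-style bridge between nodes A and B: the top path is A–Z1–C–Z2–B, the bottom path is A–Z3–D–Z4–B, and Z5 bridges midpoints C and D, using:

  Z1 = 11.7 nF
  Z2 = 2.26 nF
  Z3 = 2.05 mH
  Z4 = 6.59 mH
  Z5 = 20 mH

Step 1 — Angular frequency: ω = 2π·f = 2π·78.6 = 493.9 rad/s.
Step 2 — Component impedances:
  Z1: Z = 1/(jωC) = -j/(ω·C) = 0 - j1.731e+05 Ω
  Z2: Z = 1/(jωC) = -j/(ω·C) = 0 - j8.96e+05 Ω
  Z3: Z = jωL = j·493.9·0.00205 = 0 + j1.012 Ω
  Z4: Z = jωL = j·493.9·0.00659 = 0 + j3.255 Ω
  Z5: Z = jωL = j·493.9·0.02 = 0 + j9.877 Ω
Step 3 — Bridge requires nodal analysis (the Z5 bridge couples midpoints C and D, so the two paths cannot be reduced to a simple series/parallel combination). Setting node B to ground and injecting 1 A at node A, the 3-node admittance system at A, C, D solves to V_A = Z_AB = 0 + j4.267 Ω = 4.267∠90.0° Ω.

Z = 0 + j4.267 Ω = 4.267∠90.0° Ω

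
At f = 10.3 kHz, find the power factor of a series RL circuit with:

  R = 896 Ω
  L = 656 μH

Step 1 — Angular frequency: ω = 2π·f = 2π·1.03e+04 = 6.472e+04 rad/s.
Step 2 — Component impedances:
  R: Z = R = 896 Ω
  L: Z = jωL = j·6.472e+04·0.000656 = 0 + j42.45 Ω
Step 3 — Series combination: Z_total = R + L = 896 + j42.45 Ω = 897∠2.7° Ω.
Step 4 — Power factor: PF = cos(φ) = Re(Z)/|Z| = 896/897 = 0.9989.
Step 5 — Type: Im(Z) = 42.45 ⇒ lagging (phase φ = 2.7°).

PF = 0.9989 (lagging, φ = 2.7°)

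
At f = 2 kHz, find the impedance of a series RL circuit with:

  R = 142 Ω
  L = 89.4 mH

Step 1 — Angular frequency: ω = 2π·f = 2π·2000 = 1.257e+04 rad/s.
Step 2 — Component impedances:
  R: Z = R = 142 Ω
  L: Z = jωL = j·1.257e+04·0.0894 = 0 + j1123 Ω
Step 3 — Series combination: Z_total = R + L = 142 + j1123 Ω = 1132∠82.8° Ω.

Z = 142 + j1123 Ω = 1132∠82.8° Ω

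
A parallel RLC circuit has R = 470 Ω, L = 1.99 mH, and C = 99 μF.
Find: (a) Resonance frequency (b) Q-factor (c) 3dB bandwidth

Step 1 — Resonance: ω₀ = 1/√(LC) = 1/√(0.00199·9.9e-05) = 2253 rad/s.
Step 2 — f₀ = ω₀/(2π) = 358.6 Hz.
Step 3 — Parallel Q: Q = R/(ω₀L) = 470/(2253·0.00199) = 104.8.
Step 4 — Bandwidth: Δω = ω₀/Q = 21.49 rad/s; BW = Δω/(2π) = 3.42 Hz.

(a) f₀ = 358.6 Hz  (b) Q = 104.8  (c) BW = 3.42 Hz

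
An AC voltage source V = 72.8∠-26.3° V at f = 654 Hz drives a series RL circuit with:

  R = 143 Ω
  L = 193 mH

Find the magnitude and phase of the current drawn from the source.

Step 1 — Angular frequency: ω = 2π·f = 2π·654 = 4109 rad/s.
Step 2 — Component impedances:
  R: Z = R = 143 Ω
  L: Z = jωL = j·4109·0.193 = 0 + j793.1 Ω
Step 3 — Series combination: Z_total = R + L = 143 + j793.1 Ω = 805.9∠79.8° Ω.
Step 4 — Source phasor: V = 72.8∠-26.3° V = 65.26 - j32.26 V.
Step 5 — Ohm's law: I = V / Z_total = (65.26 - j32.26) / (143 + j793.1) = -0.02502 - j0.0868 A.
Step 6 — Convert to polar: |I| = 0.09034 A, ∠I = -106.1°.

I = 0.09034∠-106.1° A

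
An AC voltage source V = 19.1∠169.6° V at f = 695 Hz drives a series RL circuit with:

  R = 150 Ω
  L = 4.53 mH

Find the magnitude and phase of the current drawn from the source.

Step 1 — Angular frequency: ω = 2π·f = 2π·695 = 4367 rad/s.
Step 2 — Component impedances:
  R: Z = R = 150 Ω
  L: Z = jωL = j·4367·0.00453 = 0 + j19.78 Ω
Step 3 — Series combination: Z_total = R + L = 150 + j19.78 Ω = 151.3∠7.5° Ω.
Step 4 — Source phasor: V = 19.1∠169.6° V = -18.79 + j3.448 V.
Step 5 — Ohm's law: I = V / Z_total = (-18.79 + j3.448) / (150 + j19.78) = -0.1201 + j0.03883 A.
Step 6 — Convert to polar: |I| = 0.1262 A, ∠I = 162.1°.

I = 0.1262∠162.1° A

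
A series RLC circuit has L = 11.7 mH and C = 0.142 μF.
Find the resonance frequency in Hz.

Step 1 — Resonance condition Im(Z)=0 gives ω₀ = 1/√(LC).
Step 2 — ω₀ = 1/√(0.0117·1.42e-07) = 2.453e+04 rad/s.
Step 3 — f₀ = ω₀/(2π) = 3905 Hz.

f₀ = 3905 Hz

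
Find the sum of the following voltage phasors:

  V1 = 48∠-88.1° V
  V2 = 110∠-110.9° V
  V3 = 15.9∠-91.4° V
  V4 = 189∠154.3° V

Step 1 — Convert each phasor to rectangular form:
  V1 = 48·(cos(-88.1°) + j·sin(-88.1°)) = 1.591 - j47.97 V
  V2 = 110·(cos(-110.9°) + j·sin(-110.9°)) = -39.24 - j102.8 V
  V3 = 15.9·(cos(-91.4°) + j·sin(-91.4°)) = -0.3885 - j15.9 V
  V4 = 189·(cos(154.3°) + j·sin(154.3°)) = -170.3 + j81.96 V
Step 2 — Sum components: V_total = -208.3 - j84.67 V.
Step 3 — Convert to polar: |V_total| = 224.9 V, ∠V_total = -157.9°.

V_total = 224.9∠-157.9° V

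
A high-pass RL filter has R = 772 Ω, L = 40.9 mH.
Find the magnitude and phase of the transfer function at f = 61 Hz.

Step 1 — Angular frequency: ω = 2π·61 = 383.3 rad/s.
Step 2 — Transfer function: H(jω) = jωL/(R + jωL).
Step 3 — Numerator jωL = j·15.68; denominator R + jωL = 772 + j15.68.
Step 4 — H = 0.0004121 + j0.0203.
Step 5 — Magnitude: |H| = 0.0203 (-33.8 dB); phase: φ = 88.8°.

|H| = 0.0203 (-33.8 dB), φ = 88.8°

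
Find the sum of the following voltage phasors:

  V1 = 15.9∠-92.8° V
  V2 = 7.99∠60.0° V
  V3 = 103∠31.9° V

Step 1 — Convert each phasor to rectangular form:
  V1 = 15.9·(cos(-92.8°) + j·sin(-92.8°)) = -0.7767 - j15.88 V
  V2 = 7.99·(cos(60.0°) + j·sin(60.0°)) = 3.995 + j6.92 V
  V3 = 103·(cos(31.9°) + j·sin(31.9°)) = 87.44 + j54.43 V
Step 2 — Sum components: V_total = 90.66 + j45.47 V.
Step 3 — Convert to polar: |V_total| = 101.4 V, ∠V_total = 26.6°.

V_total = 101.4∠26.6° V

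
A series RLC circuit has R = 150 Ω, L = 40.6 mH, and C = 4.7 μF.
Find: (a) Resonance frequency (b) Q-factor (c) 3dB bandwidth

Step 1 — Resonance: ω₀ = 1/√(LC) = 1/√(0.0406·4.7e-06) = 2289 rad/s.
Step 2 — f₀ = ω₀/(2π) = 364.3 Hz.
Step 3 — Series Q: Q = ω₀L/R = 2289·0.0406/150 = 0.6196.
Step 4 — Bandwidth: Δω = ω₀/Q = 3695 rad/s; BW = Δω/(2π) = 588 Hz.

(a) f₀ = 364.3 Hz  (b) Q = 0.6196  (c) BW = 588 Hz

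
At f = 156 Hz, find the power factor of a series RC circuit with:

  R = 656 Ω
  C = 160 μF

Step 1 — Angular frequency: ω = 2π·f = 2π·156 = 980.2 rad/s.
Step 2 — Component impedances:
  R: Z = R = 656 Ω
  C: Z = 1/(jωC) = -j/(ω·C) = 0 - j6.376 Ω
Step 3 — Series combination: Z_total = R + C = 656 - j6.376 Ω = 656∠-0.6° Ω.
Step 4 — Power factor: PF = cos(φ) = Re(Z)/|Z| = 656/656 = 1.
Step 5 — Type: Im(Z) = -6.376 ⇒ leading (phase φ = -0.6°).

PF = 1 (leading, φ = -0.6°)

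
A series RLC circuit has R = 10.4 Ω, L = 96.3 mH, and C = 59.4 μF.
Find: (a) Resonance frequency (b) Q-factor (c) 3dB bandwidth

Step 1 — Resonance condition Im(Z)=0 gives ω₀ = 1/√(LC).
Step 2 — ω₀ = 1/√(0.0963·5.94e-05) = 418.1 rad/s.
Step 3 — f₀ = ω₀/(2π) = 66.54 Hz.
Step 4 — Series Q: Q = ω₀L/R = 418.1·0.0963/10.4 = 3.872.
Step 5 — 3dB bandwidth: Δω = ω₀/Q = 108 rad/s; BW = Δω/(2π) = 17.19 Hz.

(a) f₀ = 66.54 Hz  (b) Q = 3.872  (c) BW = 17.19 Hz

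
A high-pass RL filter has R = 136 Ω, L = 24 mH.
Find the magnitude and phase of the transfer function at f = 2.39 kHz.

Step 1 — Angular frequency: ω = 2π·2390 = 1.502e+04 rad/s.
Step 2 — Transfer function: H(jω) = jωL/(R + jωL).
Step 3 — Numerator jωL = j·360.4; denominator R + jωL = 136 + j360.4.
Step 4 — H = 0.8754 + j0.3303.
Step 5 — Magnitude: |H| = 0.9356 (-0.6 dB); phase: φ = 20.7°.

|H| = 0.9356 (-0.6 dB), φ = 20.7°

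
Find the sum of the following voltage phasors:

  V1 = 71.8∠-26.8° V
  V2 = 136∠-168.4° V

Step 1 — Convert each phasor to rectangular form:
  V1 = 71.8·(cos(-26.8°) + j·sin(-26.8°)) = 64.09 - j32.37 V
  V2 = 136·(cos(-168.4°) + j·sin(-168.4°)) = -133.2 - j27.35 V
Step 2 — Sum components: V_total = -69.13 - j59.72 V.
Step 3 — Convert to polar: |V_total| = 91.36 V, ∠V_total = -139.2°.

V_total = 91.36∠-139.2° V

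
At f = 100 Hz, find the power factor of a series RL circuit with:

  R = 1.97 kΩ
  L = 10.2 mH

Step 1 — Angular frequency: ω = 2π·f = 2π·100 = 628.3 rad/s.
Step 2 — Component impedances:
  R: Z = R = 1970 Ω
  L: Z = jωL = j·628.3·0.0102 = 0 + j6.409 Ω
Step 3 — Series combination: Z_total = R + L = 1970 + j6.409 Ω = 1970∠0.2° Ω.
Step 4 — Power factor: PF = cos(φ) = Re(Z)/|Z| = 1970/1970 = 1.
Step 5 — Type: Im(Z) = 6.409 ⇒ lagging (phase φ = 0.2°).

PF = 1 (lagging, φ = 0.2°)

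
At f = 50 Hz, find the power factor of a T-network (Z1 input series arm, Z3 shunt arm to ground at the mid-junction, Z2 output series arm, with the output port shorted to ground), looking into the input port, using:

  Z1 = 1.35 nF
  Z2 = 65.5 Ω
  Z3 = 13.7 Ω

Step 1 — Angular frequency: ω = 2π·f = 2π·50 = 314.2 rad/s.
Step 2 — Component impedances:
  Z1: Z = 1/(jωC) = -j/(ω·C) = 0 - j2.358e+06 Ω
  Z2: Z = R = 65.5 Ω
  Z3: Z = R = 13.7 Ω
Step 3 — With the output port shorted to ground, the output series arm Z2 runs from the junction to ground; the shunt arm Z3 also runs from the junction to ground. They appear in parallel: Z3 || Z2 = 11.33 Ω.
Step 4 — Series with input arm Z1: Z_in = Z1 + (Z3 || Z2) = 11.33 - j2.358e+06 Ω = 2.358e+06∠-90.0° Ω.
Step 5 — Power factor: PF = cos(φ) = Re(Z)/|Z| = 11.33/2.358e+06 = 4.805e-06.
Step 6 — Type: Im(Z) = -2.358e+06 ⇒ leading (phase φ = -90.0°).

PF = 4.805e-06 (leading, φ = -90.0°)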